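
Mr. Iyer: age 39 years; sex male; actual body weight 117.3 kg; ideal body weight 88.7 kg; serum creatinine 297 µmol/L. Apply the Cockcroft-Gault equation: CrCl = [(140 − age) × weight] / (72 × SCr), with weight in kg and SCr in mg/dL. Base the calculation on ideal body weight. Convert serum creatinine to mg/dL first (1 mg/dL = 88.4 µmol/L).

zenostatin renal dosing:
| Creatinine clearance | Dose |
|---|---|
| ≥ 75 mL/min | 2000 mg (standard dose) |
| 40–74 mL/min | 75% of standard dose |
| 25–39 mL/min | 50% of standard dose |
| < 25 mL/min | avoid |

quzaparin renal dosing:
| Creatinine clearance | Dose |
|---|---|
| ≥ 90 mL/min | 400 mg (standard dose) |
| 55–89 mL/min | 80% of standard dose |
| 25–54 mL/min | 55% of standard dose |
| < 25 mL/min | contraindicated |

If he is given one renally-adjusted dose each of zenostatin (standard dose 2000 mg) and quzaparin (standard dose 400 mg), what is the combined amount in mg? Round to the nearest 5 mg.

1220 mg

SCr = 297 / 88.4 = 3.36 mg/dL
CrCl = (140 − 39) × 88.7 / (72 × 3.36) = 8958.7 / 241.92 ≈ 37.0 mL/min
CrCl ≈ 37 mL/min.
zenostatin: 25–39 mL/min → 50% of 2000 mg = 1000 mg.
quzaparin: 25–54 mL/min → 55% of 400 mg = 220 mg.
Total = 1000 + 220 = 1220 mg.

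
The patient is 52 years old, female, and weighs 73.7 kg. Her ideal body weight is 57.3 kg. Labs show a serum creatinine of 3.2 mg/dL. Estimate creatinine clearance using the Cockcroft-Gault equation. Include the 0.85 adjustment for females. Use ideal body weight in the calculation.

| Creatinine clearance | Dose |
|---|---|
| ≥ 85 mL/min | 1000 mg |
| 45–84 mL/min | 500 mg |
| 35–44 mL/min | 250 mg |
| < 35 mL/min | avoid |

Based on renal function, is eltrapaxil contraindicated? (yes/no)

CrCl = (140 − 52) × 57.3 / (72 × 3.2) × 0.85 = 5042.4 / 230.40 × 0.85 ≈ 18.6 mL/min
CrCl ≈ 19 mL/min, which is < 35 mL/min.

yes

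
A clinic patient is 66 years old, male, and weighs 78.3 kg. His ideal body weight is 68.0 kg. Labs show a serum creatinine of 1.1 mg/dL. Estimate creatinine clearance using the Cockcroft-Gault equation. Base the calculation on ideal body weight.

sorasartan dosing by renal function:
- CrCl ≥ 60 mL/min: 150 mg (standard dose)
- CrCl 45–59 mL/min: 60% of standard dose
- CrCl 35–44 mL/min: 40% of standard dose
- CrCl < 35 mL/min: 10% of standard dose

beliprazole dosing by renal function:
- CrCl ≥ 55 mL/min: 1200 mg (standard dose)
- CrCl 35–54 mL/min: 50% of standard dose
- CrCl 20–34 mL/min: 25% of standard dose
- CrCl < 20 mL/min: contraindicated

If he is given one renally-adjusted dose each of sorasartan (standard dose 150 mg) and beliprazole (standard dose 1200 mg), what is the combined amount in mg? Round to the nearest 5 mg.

CrCl = (140 − 66) × 68 / (72 × 1.1) = 5032.0 / 79.20 ≈ 63.5 mL/min
CrCl ≈ 64 mL/min.
sorasartan: ≥ 60 mL/min → 100% of 150 mg = 150 mg.
beliprazole: ≥ 55 mL/min → 100% of 1200 mg = 1200 mg.
Total = 150 + 1200 = 1350 mg.

1350 mg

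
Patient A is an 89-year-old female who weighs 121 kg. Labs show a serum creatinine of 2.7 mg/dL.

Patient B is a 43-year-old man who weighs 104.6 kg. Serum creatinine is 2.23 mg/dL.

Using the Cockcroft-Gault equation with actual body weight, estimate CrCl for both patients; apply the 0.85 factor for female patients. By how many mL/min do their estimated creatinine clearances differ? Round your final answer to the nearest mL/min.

36 mL/min

Patient A: CrCl = (140 − 89) × 121 / (72 × 2.7) × 0.85 = 6171.0 / 194.40 × 0.85 ≈ 27.0 mL/min
Patient B: CrCl = (140 − 43) × 104.6 / (72 × 2.23) = 10146.2 / 160.56 ≈ 63.2 mL/min
|27.0 − 63.2| = 36.2 mL/min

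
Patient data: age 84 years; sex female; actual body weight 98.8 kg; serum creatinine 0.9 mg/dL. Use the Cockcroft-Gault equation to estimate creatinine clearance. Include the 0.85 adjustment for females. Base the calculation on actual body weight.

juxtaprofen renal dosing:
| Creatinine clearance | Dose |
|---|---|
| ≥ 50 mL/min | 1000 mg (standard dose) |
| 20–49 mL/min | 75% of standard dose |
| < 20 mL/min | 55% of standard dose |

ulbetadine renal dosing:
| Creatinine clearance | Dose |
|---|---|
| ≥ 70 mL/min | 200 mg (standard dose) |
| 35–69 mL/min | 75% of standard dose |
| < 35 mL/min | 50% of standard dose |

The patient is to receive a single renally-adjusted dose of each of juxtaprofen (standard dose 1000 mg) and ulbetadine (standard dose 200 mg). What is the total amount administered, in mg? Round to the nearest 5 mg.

CrCl = (140 − 84) × 98.8 / (72 × 0.9) × 0.85 = 5532.8 / 64.80 × 0.85 ≈ 72.6 mL/min
CrCl ≈ 73 mL/min.
juxtaprofen: ≥ 50 mL/min → 100% of 1000 mg = 1000 mg.
ulbetadine: ≥ 70 mL/min → 100% of 200 mg = 200 mg.
Total = 1000 + 200 = 1200 mg.

1200 mg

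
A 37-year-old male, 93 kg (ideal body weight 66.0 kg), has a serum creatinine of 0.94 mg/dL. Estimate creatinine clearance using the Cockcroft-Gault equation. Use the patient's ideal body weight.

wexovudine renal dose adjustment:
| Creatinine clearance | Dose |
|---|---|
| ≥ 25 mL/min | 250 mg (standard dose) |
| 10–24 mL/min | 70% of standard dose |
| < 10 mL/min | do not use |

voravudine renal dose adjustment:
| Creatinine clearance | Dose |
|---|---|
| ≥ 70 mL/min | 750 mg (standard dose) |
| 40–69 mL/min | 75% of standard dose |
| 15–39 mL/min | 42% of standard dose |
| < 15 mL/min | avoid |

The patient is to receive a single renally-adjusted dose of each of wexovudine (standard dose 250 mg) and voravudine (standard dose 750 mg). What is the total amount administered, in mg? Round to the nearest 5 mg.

CrCl = (140 − 37) × 66 / (72 × 0.94) = 6798.0 / 67.68 ≈ 100.4 mL/min
CrCl ≈ 100 mL/min.
wexovudine: ≥ 25 mL/min → 100% of 250 mg = 250 mg.
voravudine: ≥ 70 mL/min → 100% of 750 mg = 750 mg.
Total = 250 + 750 = 1000 mg.

1000 mg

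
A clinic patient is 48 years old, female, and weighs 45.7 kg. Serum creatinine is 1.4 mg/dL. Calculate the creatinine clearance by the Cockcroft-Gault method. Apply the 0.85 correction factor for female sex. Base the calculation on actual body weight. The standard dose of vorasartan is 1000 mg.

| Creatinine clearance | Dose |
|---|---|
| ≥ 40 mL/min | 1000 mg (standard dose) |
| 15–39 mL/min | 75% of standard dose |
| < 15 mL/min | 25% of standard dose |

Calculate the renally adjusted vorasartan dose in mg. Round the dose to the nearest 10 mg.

750 mg

CrCl = (140 − 48) × 45.7 / (72 × 1.4) × 0.85 = 4204.4 / 100.80 × 0.85 ≈ 35.5 mL/min
CrCl ≈ 35 mL/min → bracket 15–39 mL/min.
75% of 1000 mg = 750 mg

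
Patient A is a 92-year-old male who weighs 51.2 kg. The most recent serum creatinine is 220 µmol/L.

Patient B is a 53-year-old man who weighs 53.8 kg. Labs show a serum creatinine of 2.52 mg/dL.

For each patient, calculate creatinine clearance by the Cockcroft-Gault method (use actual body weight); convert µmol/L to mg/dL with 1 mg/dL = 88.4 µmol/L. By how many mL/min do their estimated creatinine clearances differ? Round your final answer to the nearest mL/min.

Patient A: SCr = 220 / 88.4 = 2.489 mg/dL
Patient A: CrCl = (140 − 92) × 51.2 / (72 × 2.489) = 2457.6 / 179.21 ≈ 13.7 mL/min
Patient B: CrCl = (140 − 53) × 53.8 / (72 × 2.52) = 4680.6 / 181.44 ≈ 25.8 mL/min
|13.7 − 25.8| = 12.1 mL/min

12 mL/min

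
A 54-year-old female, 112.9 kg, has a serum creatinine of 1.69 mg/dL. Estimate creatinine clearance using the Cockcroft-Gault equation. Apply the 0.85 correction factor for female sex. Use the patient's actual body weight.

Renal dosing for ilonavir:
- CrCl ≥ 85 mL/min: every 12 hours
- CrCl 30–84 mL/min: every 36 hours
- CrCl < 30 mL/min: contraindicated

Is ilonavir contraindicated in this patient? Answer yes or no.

no

CrCl = (140 − 54) × 112.9 / (72 × 1.69) × 0.85 = 9709.4 / 121.68 × 0.85 ≈ 67.8 mL/min
CrCl ≈ 68 mL/min, which is ≥ 30 mL/min.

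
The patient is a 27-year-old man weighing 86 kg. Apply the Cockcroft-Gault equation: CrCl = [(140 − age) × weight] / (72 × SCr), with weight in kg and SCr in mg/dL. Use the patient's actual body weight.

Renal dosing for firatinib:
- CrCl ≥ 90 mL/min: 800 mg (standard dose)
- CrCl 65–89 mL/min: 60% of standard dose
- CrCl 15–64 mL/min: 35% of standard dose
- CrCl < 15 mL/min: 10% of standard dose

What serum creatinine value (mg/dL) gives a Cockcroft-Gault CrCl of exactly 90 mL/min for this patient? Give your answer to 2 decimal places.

1.50 mg/dL

Standard dose requires CrCl ≥ 90 mL/min.
Set (140 − 27) × 86 / (72 × SCr) = 90
SCr = (140 − 27) × 86 / (72 × 90) = 1.500 mg/dL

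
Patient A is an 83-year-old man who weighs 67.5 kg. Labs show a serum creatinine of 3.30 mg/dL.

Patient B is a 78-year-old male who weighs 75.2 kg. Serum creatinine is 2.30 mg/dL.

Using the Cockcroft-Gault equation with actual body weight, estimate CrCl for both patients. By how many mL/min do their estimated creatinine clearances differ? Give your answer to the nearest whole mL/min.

Patient A: CrCl = (140 − 83) × 67.5 / (72 × 3.3) = 3847.5 / 237.60 ≈ 16.2 mL/min
Patient B: CrCl = (140 − 78) × 75.2 / (72 × 2.3) = 4662.4 / 165.60 ≈ 28.2 mL/min
|16.2 − 28.2| = 12.0 mL/min

12 mL/min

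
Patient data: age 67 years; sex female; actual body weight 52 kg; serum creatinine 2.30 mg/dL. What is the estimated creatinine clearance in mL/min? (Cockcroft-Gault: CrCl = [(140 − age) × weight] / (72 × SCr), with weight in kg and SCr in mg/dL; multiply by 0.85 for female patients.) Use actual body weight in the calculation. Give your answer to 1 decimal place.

CrCl = (140 − 67) × 52 / (72 × 2.3) × 0.85 = 3796.0 / 165.60 × 0.85 ≈ 19.5 mL/min

19.5 mL/min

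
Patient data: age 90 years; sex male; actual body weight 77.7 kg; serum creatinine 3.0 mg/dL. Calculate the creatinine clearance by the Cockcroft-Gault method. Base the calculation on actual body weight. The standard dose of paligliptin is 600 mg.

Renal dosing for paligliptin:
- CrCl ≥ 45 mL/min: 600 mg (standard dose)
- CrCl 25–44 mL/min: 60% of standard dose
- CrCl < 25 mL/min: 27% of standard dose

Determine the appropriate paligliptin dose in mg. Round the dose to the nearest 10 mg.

160 mg

CrCl = (140 − 90) × 77.7 / (72 × 3) = 3885.0 / 216.00 ≈ 18.0 mL/min
CrCl ≈ 18 mL/min → bracket < 25 mL/min.
27% of 600 mg = 162 mg → 160 mg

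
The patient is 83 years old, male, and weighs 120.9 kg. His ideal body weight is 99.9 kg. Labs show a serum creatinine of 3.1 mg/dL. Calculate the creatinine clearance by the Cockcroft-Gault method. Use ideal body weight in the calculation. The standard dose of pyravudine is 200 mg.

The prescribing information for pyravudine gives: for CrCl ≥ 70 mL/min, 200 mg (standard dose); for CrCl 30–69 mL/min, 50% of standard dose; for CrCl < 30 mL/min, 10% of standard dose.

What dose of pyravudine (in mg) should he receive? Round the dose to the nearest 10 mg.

CrCl = (140 − 83) × 99.9 / (72 × 3.1) = 5694.3 / 223.20 ≈ 25.5 mL/min
CrCl ≈ 26 mL/min → bracket < 30 mL/min.
10% of 200 mg = 20 mg

20 mg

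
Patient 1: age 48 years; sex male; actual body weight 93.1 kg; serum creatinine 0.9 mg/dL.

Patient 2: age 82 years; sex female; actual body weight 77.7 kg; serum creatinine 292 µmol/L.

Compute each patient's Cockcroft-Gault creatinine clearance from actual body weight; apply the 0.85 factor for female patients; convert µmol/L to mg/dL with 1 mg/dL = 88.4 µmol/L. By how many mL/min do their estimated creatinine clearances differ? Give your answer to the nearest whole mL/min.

Patient 1: CrCl = (140 − 48) × 93.1 / (72 × 0.9) = 8565.2 / 64.80 ≈ 132.2 mL/min
Patient 2: SCr = 292 / 88.4 = 3.303 mg/dL
Patient 2: CrCl = (140 − 82) × 77.7 / (72 × 3.303) × 0.85 = 4506.6 / 237.82 × 0.85 ≈ 16.1 mL/min
|132.2 − 16.1| = 116.1 mL/min

116 mL/min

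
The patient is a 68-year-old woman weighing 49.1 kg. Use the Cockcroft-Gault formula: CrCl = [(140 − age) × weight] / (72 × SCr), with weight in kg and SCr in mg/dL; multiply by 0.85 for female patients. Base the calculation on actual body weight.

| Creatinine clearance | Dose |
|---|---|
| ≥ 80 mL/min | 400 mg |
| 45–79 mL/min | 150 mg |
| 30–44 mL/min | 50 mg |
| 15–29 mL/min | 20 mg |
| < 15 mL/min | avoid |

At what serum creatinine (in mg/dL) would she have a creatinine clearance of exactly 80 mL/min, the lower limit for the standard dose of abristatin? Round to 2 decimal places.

Standard dose requires CrCl ≥ 80 mL/min.
Set (140 − 68) × 49.1 × 0.85 / (72 × SCr) = 80
SCr = (140 − 68) × 49.1 × 0.85 / (72 × 80) = 0.522 mg/dL

0.52 mg/dL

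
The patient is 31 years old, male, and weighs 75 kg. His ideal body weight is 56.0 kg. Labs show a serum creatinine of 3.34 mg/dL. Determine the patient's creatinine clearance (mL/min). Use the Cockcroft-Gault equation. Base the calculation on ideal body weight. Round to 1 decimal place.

25.4 mL/min

CrCl = (140 − 31) × 56 / (72 × 3.34) = 6104.0 / 240.48 ≈ 25.4 mL/min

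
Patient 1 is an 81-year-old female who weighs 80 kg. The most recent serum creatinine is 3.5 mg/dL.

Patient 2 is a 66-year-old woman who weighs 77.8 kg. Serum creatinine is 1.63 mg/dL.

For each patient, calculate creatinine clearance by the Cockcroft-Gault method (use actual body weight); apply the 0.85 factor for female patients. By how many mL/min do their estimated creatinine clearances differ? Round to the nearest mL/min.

Patient 1: CrCl = (140 − 81) × 80 / (72 × 3.5) × 0.85 = 4720.0 / 252.00 × 0.85 ≈ 15.9 mL/min
Patient 2: CrCl = (140 − 66) × 77.8 / (72 × 1.63) × 0.85 = 5757.2 / 117.36 × 0.85 ≈ 41.7 mL/min
|15.9 − 41.7| = 25.8 mL/min

26 mL/min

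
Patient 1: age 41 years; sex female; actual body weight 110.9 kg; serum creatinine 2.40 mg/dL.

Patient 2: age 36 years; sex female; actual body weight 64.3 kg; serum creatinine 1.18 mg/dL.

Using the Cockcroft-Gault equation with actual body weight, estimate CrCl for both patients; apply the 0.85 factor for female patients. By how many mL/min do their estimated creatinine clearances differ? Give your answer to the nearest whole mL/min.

Patient 1: CrCl = (140 − 41) × 110.9 / (72 × 2.4) × 0.85 = 10979.1 / 172.80 × 0.85 ≈ 54.0 mL/min
Patient 2: CrCl = (140 − 36) × 64.3 / (72 × 1.18) × 0.85 = 6687.2 / 84.96 × 0.85 ≈ 66.9 mL/min
|54.0 − 66.9| = 12.9 mL/min

13 mL/min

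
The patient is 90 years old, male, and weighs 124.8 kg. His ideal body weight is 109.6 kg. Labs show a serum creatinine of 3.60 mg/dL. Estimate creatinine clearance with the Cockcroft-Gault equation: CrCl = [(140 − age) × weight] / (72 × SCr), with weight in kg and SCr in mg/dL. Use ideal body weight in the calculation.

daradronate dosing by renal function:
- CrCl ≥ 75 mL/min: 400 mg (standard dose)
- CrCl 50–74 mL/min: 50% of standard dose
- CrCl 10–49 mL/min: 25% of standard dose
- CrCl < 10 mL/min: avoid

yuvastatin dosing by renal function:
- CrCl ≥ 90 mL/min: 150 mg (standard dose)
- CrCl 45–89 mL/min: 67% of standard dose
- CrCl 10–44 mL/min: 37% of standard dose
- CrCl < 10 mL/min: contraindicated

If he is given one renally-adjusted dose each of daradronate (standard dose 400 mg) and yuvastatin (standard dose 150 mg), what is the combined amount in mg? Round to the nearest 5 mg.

155 mg

CrCl = (140 − 90) × 109.6 / (72 × 3.6) = 5480.0 / 259.20 ≈ 21.1 mL/min
CrCl ≈ 21 mL/min.
daradronate: 10–49 mL/min → 25% of 400 mg = 100 mg.
yuvastatin: 10–44 mL/min → 37% of 150 mg = 55.5 mg.
Total = 100 + 55.5 = 155.5 mg.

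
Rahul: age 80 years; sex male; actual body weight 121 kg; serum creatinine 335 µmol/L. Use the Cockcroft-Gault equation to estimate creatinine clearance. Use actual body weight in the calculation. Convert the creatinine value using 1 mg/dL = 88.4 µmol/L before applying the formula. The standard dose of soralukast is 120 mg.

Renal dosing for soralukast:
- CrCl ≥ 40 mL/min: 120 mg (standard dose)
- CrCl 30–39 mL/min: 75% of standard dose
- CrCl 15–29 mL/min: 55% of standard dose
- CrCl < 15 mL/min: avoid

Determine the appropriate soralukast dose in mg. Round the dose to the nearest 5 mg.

65 mg

SCr = 335 / 88.4 = 3.79 mg/dL
CrCl = (140 − 80) × 121 / (72 × 3.79) = 7260.0 / 272.88 ≈ 26.6 mL/min
CrCl ≈ 27 mL/min → bracket 15–29 mL/min.
55% of 120 mg = 66 mg → 65 mg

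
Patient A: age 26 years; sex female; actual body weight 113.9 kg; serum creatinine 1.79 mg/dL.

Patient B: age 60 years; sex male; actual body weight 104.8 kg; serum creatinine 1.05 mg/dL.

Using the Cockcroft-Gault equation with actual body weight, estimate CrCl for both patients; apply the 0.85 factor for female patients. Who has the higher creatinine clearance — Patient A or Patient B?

Patient A: CrCl = (140 − 26) × 113.9 / (72 × 1.79) × 0.85 = 12984.6 / 128.88 × 0.85 ≈ 85.6 mL/min
Patient B: CrCl = (140 − 60) × 104.8 / (72 × 1.05) = 8384.0 / 75.60 ≈ 110.9 mL/min
85.6 vs 110.9 mL/min → Patient B is higher.

Patient B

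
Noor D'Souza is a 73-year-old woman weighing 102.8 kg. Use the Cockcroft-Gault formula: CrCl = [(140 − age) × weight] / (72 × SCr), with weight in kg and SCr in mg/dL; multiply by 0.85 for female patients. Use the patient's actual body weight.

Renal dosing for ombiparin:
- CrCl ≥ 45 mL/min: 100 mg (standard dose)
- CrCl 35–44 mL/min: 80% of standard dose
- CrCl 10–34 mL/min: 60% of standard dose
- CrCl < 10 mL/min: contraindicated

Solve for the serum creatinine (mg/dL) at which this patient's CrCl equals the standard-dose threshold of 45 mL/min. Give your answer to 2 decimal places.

1.81 mg/dL

Standard dose requires CrCl ≥ 45 mL/min.
Set (140 − 73) × 102.8 × 0.85 / (72 × SCr) = 45
SCr = (140 − 73) × 102.8 × 0.85 / (72 × 45) = 1.807 mg/dL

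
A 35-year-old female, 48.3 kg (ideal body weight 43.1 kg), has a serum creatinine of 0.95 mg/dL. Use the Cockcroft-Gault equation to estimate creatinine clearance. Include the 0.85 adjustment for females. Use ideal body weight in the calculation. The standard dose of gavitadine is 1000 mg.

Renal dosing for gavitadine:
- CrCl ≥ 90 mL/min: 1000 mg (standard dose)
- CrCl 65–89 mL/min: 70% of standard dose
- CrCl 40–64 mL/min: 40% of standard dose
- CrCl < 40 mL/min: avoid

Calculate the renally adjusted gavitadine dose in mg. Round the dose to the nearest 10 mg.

CrCl = (140 − 35) × 43.1 / (72 × 0.95) × 0.85 = 4525.5 / 68.40 × 0.85 ≈ 56.2 mL/min
CrCl ≈ 56 mL/min → bracket 40–64 mL/min.
40% of 1000 mg = 400 mg

400 mg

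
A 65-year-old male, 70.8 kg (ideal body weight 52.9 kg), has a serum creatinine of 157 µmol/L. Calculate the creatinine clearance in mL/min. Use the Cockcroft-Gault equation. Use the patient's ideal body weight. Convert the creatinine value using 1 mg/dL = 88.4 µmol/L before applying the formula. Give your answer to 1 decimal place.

SCr = 157 / 88.4 = 1.776 mg/dL
CrCl = (140 − 65) × 52.9 / (72 × 1.776) = 3967.5 / 127.87 ≈ 31.0 mL/min

31.0 mL/min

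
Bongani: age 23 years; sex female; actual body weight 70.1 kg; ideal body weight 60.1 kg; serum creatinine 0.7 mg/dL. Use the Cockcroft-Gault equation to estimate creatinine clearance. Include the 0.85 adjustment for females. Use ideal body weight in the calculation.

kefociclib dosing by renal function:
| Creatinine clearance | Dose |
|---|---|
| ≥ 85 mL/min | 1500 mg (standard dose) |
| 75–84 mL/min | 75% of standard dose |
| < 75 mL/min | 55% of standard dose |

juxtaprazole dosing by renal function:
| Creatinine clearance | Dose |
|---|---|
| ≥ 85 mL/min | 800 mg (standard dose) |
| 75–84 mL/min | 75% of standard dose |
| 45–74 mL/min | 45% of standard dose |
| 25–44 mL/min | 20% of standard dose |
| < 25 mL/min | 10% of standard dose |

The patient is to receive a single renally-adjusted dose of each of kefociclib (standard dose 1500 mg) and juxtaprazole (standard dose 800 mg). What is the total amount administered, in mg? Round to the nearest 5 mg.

2300 mg

CrCl = (140 − 23) × 60.1 / (72 × 0.7) × 0.85 = 7031.7 / 50.40 × 0.85 ≈ 118.6 mL/min
CrCl ≈ 119 mL/min.
kefociclib: ≥ 85 mL/min → 100% of 1500 mg = 1500 mg.
juxtaprazole: ≥ 85 mL/min → 100% of 800 mg = 800 mg.
Total = 1500 + 800 = 2300 mg.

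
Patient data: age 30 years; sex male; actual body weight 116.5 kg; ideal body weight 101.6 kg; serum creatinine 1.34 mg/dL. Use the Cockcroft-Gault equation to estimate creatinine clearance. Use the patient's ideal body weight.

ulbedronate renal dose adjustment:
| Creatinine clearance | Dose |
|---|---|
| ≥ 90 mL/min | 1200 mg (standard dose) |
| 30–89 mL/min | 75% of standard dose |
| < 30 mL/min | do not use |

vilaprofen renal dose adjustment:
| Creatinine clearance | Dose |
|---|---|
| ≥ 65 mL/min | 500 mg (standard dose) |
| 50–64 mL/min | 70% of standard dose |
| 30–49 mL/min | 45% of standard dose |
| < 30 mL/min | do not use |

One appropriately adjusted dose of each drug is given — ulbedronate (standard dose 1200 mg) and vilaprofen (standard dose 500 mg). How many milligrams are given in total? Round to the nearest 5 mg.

CrCl = (140 − 30) × 101.6 / (72 × 1.34) = 11176.0 / 96.48 ≈ 115.8 mL/min
CrCl ≈ 116 mL/min.
ulbedronate: ≥ 90 mL/min → 100% of 1200 mg = 1200 mg.
vilaprofen: ≥ 65 mL/min → 100% of 500 mg = 500 mg.
Total = 1200 + 500 = 1700 mg.

1700 mg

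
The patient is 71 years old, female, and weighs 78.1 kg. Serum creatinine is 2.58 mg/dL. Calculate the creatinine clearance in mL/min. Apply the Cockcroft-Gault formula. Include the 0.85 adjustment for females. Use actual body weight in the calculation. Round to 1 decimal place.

CrCl = (140 − 71) × 78.1 / (72 × 2.58) × 0.85 = 5388.9 / 185.76 × 0.85 ≈ 24.7 mL/min

24.7 mL/min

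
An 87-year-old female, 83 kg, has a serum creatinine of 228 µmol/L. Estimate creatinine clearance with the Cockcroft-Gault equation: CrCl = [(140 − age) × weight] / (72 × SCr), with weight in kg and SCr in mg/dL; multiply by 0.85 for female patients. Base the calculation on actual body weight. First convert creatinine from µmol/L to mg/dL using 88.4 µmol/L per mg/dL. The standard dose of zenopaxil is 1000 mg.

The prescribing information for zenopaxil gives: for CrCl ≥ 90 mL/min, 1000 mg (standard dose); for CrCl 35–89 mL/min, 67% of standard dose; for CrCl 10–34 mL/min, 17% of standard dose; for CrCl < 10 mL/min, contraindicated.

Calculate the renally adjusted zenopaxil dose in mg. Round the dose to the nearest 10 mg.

170 mg

SCr = 228 / 88.4 = 2.579 mg/dL
CrCl = (140 − 87) × 83 / (72 × 2.579) × 0.85 = 4399.0 / 185.69 × 0.85 ≈ 20.1 mL/min
CrCl ≈ 20 mL/min → bracket 10–34 mL/min.
17% of 1000 mg = 170 mg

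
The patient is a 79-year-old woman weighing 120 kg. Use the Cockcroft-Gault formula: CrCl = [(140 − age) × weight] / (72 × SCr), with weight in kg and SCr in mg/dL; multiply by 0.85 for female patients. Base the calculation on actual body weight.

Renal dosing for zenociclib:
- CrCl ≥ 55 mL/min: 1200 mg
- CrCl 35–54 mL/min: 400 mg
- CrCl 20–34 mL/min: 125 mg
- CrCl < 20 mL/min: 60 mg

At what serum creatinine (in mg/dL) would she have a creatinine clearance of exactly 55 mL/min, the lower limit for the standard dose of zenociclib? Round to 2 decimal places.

Standard dose requires CrCl ≥ 55 mL/min.
Set (140 − 79) × 120 × 0.85 / (72 × SCr) = 55
SCr = (140 − 79) × 120 × 0.85 / (72 × 55) = 1.571 mg/dL

1.57 mg/dL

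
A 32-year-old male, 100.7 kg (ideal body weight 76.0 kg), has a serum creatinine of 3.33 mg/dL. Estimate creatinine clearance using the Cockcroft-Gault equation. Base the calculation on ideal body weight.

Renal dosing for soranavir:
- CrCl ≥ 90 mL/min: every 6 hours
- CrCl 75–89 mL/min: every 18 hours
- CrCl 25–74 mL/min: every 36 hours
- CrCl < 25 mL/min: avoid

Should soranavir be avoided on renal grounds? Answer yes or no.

CrCl = (140 − 32) × 76 / (72 × 3.33) = 8208.0 / 239.76 ≈ 34.2 mL/min
CrCl ≈ 34 mL/min, which is ≥ 25 mL/min.

no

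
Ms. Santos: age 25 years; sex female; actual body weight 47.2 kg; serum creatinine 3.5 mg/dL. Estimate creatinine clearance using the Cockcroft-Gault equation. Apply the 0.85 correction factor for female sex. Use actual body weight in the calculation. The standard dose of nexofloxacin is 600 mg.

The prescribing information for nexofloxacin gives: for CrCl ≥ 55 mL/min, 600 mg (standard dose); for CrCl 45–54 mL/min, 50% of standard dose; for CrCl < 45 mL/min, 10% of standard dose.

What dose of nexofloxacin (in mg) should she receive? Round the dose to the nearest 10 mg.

60 mg

CrCl = (140 − 25) × 47.2 / (72 × 3.5) × 0.85 = 5428.0 / 252.00 × 0.85 ≈ 18.3 mL/min
CrCl ≈ 18 mL/min → bracket < 45 mL/min.
10% of 600 mg = 60 mg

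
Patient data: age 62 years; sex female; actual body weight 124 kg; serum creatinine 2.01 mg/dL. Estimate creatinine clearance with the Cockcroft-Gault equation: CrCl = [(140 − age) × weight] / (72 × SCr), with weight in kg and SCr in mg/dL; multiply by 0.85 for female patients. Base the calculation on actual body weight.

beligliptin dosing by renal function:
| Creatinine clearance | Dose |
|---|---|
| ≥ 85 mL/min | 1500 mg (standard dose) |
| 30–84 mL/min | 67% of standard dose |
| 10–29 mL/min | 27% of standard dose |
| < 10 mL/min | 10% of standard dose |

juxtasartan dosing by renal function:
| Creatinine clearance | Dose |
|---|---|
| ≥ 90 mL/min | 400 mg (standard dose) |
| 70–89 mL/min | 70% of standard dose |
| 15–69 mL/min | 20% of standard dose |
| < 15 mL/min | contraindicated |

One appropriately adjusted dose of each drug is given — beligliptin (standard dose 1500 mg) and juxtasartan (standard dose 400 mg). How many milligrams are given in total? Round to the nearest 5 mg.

CrCl = (140 − 62) × 124 / (72 × 2.01) × 0.85 = 9672.0 / 144.72 × 0.85 ≈ 56.8 mL/min
CrCl ≈ 57 mL/min.
beligliptin: 30–84 mL/min → 67% of 1500 mg = 1005 mg.
juxtasartan: 15–69 mL/min → 20% of 400 mg = 80 mg.
Total = 1005 + 80 = 1085 mg.

1085 mg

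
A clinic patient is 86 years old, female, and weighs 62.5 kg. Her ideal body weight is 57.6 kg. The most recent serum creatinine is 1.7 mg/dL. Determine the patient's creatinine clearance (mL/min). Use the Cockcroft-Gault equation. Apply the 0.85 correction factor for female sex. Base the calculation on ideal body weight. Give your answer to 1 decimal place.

21.6 mL/min

CrCl = (140 − 86) × 57.6 / (72 × 1.7) × 0.85 = 3110.4 / 122.40 × 0.85 ≈ 21.6 mL/min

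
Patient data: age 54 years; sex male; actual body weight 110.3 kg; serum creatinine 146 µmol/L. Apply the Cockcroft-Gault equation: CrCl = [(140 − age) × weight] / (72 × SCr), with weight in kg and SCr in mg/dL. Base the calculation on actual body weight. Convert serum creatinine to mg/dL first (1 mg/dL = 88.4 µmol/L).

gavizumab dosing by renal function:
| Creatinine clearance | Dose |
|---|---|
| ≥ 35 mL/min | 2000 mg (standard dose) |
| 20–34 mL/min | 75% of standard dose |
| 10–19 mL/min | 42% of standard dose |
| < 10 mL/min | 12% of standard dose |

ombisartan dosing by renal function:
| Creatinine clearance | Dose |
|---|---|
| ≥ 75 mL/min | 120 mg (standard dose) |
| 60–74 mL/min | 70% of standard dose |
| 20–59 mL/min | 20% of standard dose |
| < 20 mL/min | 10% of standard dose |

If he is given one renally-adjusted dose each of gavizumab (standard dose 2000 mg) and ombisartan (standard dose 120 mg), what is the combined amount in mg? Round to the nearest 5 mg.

SCr = 146 / 88.4 = 1.652 mg/dL
CrCl = (140 − 54) × 110.3 / (72 × 1.652) = 9485.8 / 118.94 ≈ 79.8 mL/min
CrCl ≈ 80 mL/min.
gavizumab: ≥ 35 mL/min → 100% of 2000 mg = 2000 mg.
ombisartan: ≥ 75 mL/min → 100% of 120 mg = 120 mg.
Total = 2000 + 120 = 2120 mg.

2120 mg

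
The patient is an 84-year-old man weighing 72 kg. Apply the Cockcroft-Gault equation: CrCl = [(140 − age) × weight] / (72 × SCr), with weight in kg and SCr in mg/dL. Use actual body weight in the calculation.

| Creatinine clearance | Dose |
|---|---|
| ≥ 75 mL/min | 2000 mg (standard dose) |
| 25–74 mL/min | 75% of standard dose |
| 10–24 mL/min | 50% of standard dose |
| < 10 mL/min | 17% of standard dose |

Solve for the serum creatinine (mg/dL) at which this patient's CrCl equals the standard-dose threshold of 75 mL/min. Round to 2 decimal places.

Standard dose requires CrCl ≥ 75 mL/min.
Set (140 − 84) × 72 / (72 × SCr) = 75
SCr = (140 − 84) × 72 / (72 × 75) = 0.747 mg/dL

0.75 mg/dL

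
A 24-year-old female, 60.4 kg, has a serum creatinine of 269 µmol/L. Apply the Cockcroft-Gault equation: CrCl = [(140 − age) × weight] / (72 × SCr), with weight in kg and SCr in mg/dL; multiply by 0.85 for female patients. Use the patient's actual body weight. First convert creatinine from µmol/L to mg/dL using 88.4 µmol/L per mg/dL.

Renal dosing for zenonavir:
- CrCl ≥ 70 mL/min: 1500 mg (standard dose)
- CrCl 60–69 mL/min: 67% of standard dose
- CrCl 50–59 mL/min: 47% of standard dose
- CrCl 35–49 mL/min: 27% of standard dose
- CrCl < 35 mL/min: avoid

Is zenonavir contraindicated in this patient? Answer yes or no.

yes

SCr = 269 / 88.4 = 3.043 mg/dL
CrCl = (140 − 24) × 60.4 / (72 × 3.043) × 0.85 = 7006.4 / 219.10 × 0.85 ≈ 27.2 mL/min
CrCl ≈ 27 mL/min, which is < 35 mL/min.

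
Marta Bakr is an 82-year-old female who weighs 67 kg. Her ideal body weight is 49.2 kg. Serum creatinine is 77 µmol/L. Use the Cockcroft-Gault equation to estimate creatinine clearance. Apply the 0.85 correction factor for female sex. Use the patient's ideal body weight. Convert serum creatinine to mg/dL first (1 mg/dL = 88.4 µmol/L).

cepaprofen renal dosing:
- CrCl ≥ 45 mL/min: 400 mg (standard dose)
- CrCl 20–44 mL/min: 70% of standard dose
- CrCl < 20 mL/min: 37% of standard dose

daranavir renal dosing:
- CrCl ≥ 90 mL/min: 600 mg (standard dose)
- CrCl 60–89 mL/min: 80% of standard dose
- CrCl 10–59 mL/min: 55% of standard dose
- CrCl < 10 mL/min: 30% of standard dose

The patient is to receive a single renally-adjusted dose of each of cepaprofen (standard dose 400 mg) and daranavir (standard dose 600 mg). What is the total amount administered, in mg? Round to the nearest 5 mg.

SCr = 77 / 88.4 = 0.871 mg/dL
CrCl = (140 − 82) × 49.2 / (72 × 0.871) × 0.85 = 2853.6 / 62.71 × 0.85 ≈ 38.7 mL/min
CrCl ≈ 39 mL/min.
cepaprofen: 20–44 mL/min → 70% of 400 mg = 280 mg.
daranavir: 10–59 mL/min → 55% of 600 mg = 330 mg.
Total = 280 + 330 = 610 mg.

610 mg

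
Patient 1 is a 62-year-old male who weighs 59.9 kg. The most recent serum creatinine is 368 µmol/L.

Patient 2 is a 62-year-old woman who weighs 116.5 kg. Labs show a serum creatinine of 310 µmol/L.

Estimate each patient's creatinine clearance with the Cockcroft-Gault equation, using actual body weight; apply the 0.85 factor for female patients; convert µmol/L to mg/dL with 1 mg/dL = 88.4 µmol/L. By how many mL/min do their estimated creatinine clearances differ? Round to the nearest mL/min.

Patient 1: SCr = 368 / 88.4 = 4.163 mg/dL
Patient 1: CrCl = (140 − 62) × 59.9 / (72 × 4.163) = 4672.2 / 299.74 ≈ 15.6 mL/min
Patient 2: SCr = 310 / 88.4 = 3.507 mg/dL
Patient 2: CrCl = (140 − 62) × 116.5 / (72 × 3.507) × 0.85 = 9087.0 / 252.50 × 0.85 ≈ 30.6 mL/min
|15.6 − 30.6| = 15.0 mL/min

15 mL/min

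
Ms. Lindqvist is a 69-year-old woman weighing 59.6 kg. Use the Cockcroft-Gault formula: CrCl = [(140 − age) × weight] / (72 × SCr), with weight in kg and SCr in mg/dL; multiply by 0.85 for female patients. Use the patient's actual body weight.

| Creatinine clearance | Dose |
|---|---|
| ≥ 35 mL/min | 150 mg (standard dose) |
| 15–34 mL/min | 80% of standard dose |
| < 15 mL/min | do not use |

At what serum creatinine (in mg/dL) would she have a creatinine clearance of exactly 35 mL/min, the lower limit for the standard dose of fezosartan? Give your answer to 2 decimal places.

Standard dose requires CrCl ≥ 35 mL/min.
Set (140 − 69) × 59.6 × 0.85 / (72 × SCr) = 35
SCr = (140 − 69) × 59.6 × 0.85 / (72 × 35) = 1.427 mg/dL

1.43 mg/dL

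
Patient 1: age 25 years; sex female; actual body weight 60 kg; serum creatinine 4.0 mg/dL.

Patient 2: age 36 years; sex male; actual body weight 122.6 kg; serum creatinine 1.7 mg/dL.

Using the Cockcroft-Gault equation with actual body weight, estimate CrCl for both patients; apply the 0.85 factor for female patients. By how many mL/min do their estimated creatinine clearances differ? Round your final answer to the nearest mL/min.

84 mL/min

Patient 1: CrCl = (140 − 25) × 60 / (72 × 4) × 0.85 = 6900.0 / 288.00 × 0.85 ≈ 20.4 mL/min
Patient 2: CrCl = (140 − 36) × 122.6 / (72 × 1.7) = 12750.4 / 122.40 ≈ 104.2 mL/min
|20.4 − 104.2| = 83.8 mL/min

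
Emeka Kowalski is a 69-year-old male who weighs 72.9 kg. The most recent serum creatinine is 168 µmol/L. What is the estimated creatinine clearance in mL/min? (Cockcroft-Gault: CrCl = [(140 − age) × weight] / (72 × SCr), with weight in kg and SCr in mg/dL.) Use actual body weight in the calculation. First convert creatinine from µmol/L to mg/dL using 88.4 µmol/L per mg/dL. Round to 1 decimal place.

SCr = 168 / 88.4 = 1.9 mg/dL
CrCl = (140 − 69) × 72.9 / (72 × 1.9) = 5175.9 / 136.80 ≈ 37.8 mL/min

37.8 mL/min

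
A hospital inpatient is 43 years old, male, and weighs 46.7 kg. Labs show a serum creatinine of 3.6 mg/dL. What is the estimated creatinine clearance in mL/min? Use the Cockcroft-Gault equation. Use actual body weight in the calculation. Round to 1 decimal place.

17.5 mL/min

CrCl = (140 − 43) × 46.7 / (72 × 3.6) = 4529.9 / 259.20 ≈ 17.5 mL/min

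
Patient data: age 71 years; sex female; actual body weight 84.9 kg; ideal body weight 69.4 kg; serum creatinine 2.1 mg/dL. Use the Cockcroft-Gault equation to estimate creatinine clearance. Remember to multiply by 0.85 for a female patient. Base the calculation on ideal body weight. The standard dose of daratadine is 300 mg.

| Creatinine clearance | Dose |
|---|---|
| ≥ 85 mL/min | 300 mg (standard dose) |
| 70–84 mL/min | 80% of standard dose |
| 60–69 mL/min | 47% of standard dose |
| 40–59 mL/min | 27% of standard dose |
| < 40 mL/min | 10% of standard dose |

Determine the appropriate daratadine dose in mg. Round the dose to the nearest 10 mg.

CrCl = (140 − 71) × 69.4 / (72 × 2.1) × 0.85 = 4788.6 / 151.20 × 0.85 ≈ 26.9 mL/min
CrCl ≈ 27 mL/min → bracket < 40 mL/min.
10% of 300 mg = 30 mg

30 mg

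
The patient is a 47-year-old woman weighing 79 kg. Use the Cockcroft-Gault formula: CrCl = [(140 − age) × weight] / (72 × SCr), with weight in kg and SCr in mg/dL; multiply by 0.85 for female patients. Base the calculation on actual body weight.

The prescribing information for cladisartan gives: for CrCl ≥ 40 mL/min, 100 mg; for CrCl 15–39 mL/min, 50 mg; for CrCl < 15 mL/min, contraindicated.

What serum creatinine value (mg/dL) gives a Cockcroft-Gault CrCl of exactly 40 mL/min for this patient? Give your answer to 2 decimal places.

2.17 mg/dL

Standard dose requires CrCl ≥ 40 mL/min.
Set (140 − 47) × 79 × 0.85 / (72 × SCr) = 40
SCr = (140 − 47) × 79 × 0.85 / (72 × 40) = 2.168 mg/dL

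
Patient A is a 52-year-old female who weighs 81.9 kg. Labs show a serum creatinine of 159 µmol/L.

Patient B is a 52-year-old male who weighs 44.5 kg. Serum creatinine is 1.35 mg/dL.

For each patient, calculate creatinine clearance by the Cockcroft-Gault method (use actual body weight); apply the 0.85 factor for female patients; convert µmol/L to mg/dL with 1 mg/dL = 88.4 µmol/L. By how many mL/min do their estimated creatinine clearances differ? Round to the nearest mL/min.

Patient A: SCr = 159 / 88.4 = 1.799 mg/dL
Patient A: CrCl = (140 − 52) × 81.9 / (72 × 1.799) × 0.85 = 7207.2 / 129.53 × 0.85 ≈ 47.3 mL/min
Patient B: CrCl = (140 − 52) × 44.5 / (72 × 1.35) = 3916.0 / 97.20 ≈ 40.3 mL/min
|47.3 − 40.3| = 7.0 mL/min

7 mL/min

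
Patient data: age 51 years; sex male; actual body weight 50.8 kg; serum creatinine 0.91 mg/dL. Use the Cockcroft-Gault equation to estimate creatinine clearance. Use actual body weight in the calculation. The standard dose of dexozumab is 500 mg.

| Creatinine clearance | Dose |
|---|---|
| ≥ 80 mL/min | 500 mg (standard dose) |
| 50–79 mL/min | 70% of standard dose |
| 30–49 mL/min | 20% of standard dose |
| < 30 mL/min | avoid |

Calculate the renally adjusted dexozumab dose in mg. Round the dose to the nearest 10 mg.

350 mg

CrCl = (140 − 51) × 50.8 / (72 × 0.91) = 4521.2 / 65.52 ≈ 69.0 mL/min
CrCl ≈ 69 mL/min → bracket 50–79 mL/min.
70% of 500 mg = 350 mg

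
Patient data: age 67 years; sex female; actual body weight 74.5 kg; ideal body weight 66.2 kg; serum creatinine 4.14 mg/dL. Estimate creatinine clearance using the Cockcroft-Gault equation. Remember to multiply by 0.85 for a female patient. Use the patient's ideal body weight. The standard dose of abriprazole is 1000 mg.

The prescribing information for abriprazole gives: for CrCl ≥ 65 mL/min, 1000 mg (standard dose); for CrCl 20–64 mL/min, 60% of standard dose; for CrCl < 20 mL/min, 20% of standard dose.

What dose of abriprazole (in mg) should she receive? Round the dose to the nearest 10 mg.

200 mg

CrCl = (140 − 67) × 66.2 / (72 × 4.14) × 0.85 = 4832.6 / 298.08 × 0.85 ≈ 13.8 mL/min
CrCl ≈ 14 mL/min → bracket < 20 mL/min.
20% of 1000 mg = 200 mg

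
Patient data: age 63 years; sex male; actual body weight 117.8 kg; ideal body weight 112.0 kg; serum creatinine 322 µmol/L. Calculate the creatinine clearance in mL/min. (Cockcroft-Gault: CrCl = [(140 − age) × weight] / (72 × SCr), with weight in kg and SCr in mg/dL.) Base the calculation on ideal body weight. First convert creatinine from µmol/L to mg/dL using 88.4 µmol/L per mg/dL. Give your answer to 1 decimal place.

SCr = 322 / 88.4 = 3.643 mg/dL
CrCl = (140 − 63) × 112 / (72 × 3.643) = 8624.0 / 262.30 ≈ 32.9 mL/min

32.9 mL/min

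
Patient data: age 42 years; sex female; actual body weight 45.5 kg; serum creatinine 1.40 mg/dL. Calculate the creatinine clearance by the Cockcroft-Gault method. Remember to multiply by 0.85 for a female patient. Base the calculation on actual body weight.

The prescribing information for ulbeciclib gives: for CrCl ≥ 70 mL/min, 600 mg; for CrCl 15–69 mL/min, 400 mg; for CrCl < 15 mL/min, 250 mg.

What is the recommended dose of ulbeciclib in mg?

CrCl = (140 − 42) × 45.5 / (72 × 1.4) × 0.85 = 4459.0 / 100.80 × 0.85 ≈ 37.6 mL/min
CrCl ≈ 38 mL/min → bracket 15–69 mL/min.
Dose for this bracket: 400 mg.

400 mg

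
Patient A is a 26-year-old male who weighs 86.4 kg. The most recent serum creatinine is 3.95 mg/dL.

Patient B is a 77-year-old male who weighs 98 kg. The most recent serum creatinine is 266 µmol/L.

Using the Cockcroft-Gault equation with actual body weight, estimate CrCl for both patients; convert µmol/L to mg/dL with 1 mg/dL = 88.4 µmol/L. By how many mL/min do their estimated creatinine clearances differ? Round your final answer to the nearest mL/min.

Patient A: CrCl = (140 − 26) × 86.4 / (72 × 3.95) = 9849.6 / 284.40 ≈ 34.6 mL/min
Patient B: SCr = 266 / 88.4 = 3.009 mg/dL
Patient B: CrCl = (140 − 77) × 98 / (72 × 3.009) = 6174.0 / 216.65 ≈ 28.5 mL/min
|34.6 − 28.5| = 6.1 mL/min

6 mL/min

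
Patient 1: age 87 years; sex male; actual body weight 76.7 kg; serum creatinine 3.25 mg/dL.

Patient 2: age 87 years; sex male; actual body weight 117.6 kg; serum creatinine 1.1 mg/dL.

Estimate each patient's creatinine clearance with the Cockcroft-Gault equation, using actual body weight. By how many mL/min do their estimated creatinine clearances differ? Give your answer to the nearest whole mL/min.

61 mL/min

Patient 1: CrCl = (140 − 87) × 76.7 / (72 × 3.25) = 4065.1 / 234.00 ≈ 17.4 mL/min
Patient 2: CrCl = (140 − 87) × 117.6 / (72 × 1.1) = 6232.8 / 79.20 ≈ 78.7 mL/min
|17.4 − 78.7| = 61.3 mL/min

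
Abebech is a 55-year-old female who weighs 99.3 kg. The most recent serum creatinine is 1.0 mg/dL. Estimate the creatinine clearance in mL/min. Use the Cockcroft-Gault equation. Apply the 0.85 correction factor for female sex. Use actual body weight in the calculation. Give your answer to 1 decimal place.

CrCl = (140 − 55) × 99.3 / (72 × 1) × 0.85 = 8440.5 / 72.00 × 0.85 ≈ 99.6 mL/min

99.6 mL/min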